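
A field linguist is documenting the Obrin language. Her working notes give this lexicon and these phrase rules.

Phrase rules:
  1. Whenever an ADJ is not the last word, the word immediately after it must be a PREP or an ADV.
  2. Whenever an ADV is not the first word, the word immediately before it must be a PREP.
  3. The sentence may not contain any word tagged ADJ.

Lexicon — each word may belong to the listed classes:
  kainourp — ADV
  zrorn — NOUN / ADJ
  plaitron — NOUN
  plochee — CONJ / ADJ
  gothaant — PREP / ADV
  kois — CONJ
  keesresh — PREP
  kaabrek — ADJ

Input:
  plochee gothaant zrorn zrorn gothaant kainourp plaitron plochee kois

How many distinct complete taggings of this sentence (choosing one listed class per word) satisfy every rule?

Candidates per position — 1:plochee {CONJ,ADJ}; 2:gothaant {PREP,ADV}; 3:zrorn {NOUN,ADJ}; 4:zrorn {NOUN,ADJ}; 5:gothaant {PREP,ADV}; 6:kainourp {ADV}; 7:plaitron {NOUN}; 8:plochee {CONJ,ADJ}; 9:kois {CONJ}.
There are 64 candidate sequences in total.
The sequences that satisfy every rule: CONJ PREP NOUN NOUN PREP ADV NOUN CONJ CONJ.
Count = 1.

1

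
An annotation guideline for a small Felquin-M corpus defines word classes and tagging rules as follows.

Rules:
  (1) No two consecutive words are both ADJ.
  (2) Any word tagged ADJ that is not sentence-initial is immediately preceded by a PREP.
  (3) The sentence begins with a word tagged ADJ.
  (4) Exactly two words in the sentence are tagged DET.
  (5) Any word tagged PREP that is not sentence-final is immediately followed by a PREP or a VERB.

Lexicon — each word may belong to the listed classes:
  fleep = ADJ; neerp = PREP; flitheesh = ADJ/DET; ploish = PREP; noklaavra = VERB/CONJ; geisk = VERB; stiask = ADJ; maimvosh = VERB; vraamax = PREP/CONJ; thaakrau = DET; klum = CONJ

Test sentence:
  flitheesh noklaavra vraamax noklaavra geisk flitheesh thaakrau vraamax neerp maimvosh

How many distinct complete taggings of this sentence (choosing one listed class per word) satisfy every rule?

12

Candidates per position — 1:flitheesh {ADJ,DET}; 2:noklaavra {VERB,CONJ}; 3:vraamax {PREP,CONJ}; 4:noklaavra {VERB,CONJ}; 5:geisk {VERB}; 6:flitheesh {ADJ,DET}; 7:thaakrau {DET}; 8:vraamax {PREP,CONJ}; 9:neerp {PREP}; 10:maimvosh {VERB}.
There are 64 candidate sequences in total.
Checking each against the rules leaves 12 sequences.
Count = 12.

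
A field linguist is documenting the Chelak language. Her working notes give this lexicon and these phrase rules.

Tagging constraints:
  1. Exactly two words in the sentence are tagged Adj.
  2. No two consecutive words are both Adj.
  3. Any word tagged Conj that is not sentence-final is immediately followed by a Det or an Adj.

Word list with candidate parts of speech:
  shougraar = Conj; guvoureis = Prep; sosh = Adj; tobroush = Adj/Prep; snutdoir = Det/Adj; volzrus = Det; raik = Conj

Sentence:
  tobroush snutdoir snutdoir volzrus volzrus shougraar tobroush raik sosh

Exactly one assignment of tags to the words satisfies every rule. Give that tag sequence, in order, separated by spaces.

Prep Det Det Det Det Conj Adj Conj Adj

Candidates per position — 1:tobroush {Adj,Prep}; 2:snutdoir {Det,Adj}; 3:snutdoir {Det,Adj}; 4:volzrus {Det}; 5:volzrus {Det}; 6:shougraar {Conj}; 7:tobroush {Adj,Prep}; 8:raik {Conj}; 9:sosh {Adj}.
Position 7: tagging it Prep would leave rule 3 unsatisfiable, so it must be Adj.
Position 1: tagging it Adj would leave rule 1 unsatisfiable, so it must be Prep.
Position 2: tagging it Adj would leave rule 1 unsatisfiable, so it must be Det.
Position 3: tagging it Adj would leave rule 1 unsatisfiable, so it must be Det.
The only consistent sequence is: Prep Det Det Det Det Conj Adj Conj Adj.
Verifying each rule — rule 1 holds; rule 2 holds; rule 3 holds.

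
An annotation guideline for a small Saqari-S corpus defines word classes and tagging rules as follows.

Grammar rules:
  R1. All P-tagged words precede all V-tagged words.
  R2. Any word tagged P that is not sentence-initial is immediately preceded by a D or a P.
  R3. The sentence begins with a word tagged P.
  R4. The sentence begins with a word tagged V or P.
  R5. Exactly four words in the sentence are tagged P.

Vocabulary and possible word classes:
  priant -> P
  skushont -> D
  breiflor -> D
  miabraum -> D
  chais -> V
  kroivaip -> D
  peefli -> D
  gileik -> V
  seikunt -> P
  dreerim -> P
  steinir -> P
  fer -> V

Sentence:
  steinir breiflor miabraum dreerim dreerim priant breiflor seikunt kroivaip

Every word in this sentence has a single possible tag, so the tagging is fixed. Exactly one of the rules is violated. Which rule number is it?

Fixed tagging: P D D P P P D P D.
Applying the rules: R1 ✓, R2 ✓, R3 ✓, R4 ✓, R5 ✗.
Only rule 5 fails.

5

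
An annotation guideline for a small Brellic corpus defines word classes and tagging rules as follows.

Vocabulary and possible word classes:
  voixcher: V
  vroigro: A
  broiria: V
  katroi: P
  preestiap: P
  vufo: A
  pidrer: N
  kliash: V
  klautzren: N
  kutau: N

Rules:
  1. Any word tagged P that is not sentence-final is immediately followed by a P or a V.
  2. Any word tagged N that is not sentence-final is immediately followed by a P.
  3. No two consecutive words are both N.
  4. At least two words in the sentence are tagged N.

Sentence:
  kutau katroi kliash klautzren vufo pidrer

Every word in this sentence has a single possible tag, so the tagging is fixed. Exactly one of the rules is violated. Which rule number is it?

2

Fixed tagging: N P V N A N.
Applying the rules: R1 pass, R2 fail, R3 pass, R4 pass.
Only rule 2 fails.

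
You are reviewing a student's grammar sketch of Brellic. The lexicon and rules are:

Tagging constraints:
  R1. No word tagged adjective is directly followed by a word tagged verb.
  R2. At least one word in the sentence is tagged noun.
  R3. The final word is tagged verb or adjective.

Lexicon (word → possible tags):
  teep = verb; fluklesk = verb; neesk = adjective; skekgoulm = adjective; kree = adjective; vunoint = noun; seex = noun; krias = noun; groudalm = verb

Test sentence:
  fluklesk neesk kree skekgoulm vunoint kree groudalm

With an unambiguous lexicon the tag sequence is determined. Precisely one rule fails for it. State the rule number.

Fixed tagging: verb adjective adjective adjective noun adjective verb.
Checking each rule: R1 violated, R2 holds, R3 holds.
Only rule 1 fails.

1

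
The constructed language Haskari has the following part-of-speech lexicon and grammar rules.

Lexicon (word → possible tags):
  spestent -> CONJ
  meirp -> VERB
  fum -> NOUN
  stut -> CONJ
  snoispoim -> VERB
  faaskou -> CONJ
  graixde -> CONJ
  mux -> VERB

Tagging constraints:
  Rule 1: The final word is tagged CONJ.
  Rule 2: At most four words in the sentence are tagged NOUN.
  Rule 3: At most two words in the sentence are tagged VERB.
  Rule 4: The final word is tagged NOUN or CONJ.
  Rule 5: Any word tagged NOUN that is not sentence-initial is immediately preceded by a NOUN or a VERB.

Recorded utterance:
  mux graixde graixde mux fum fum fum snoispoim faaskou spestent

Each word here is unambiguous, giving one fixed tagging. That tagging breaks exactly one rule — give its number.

3

Fixed tagging: VERB CONJ CONJ VERB NOUN NOUN NOUN VERB CONJ CONJ.
Applying the rules: R1 pass, R2 pass, R3 fail, R4 pass, R5 pass.
Only rule 3 fails.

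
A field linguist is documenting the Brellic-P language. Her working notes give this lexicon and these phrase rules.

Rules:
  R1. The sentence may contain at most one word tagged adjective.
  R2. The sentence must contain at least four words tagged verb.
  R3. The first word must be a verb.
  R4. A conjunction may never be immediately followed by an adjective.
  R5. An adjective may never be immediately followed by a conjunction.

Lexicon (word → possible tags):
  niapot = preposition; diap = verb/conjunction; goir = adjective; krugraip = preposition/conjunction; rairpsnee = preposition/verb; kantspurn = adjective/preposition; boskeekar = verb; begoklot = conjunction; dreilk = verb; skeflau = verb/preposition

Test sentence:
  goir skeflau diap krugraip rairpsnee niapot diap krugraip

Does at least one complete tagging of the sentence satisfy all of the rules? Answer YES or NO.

NO

Candidates per position — 1:goir {adjective}; 2:skeflau {verb,preposition}; 3:diap {verb,conjunction}; 4:krugraip {preposition,conjunction}; 5:rairpsnee {preposition,verb}; 6:niapot {preposition}; 7:diap {verb,conjunction}; 8:krugraip {preposition,conjunction}.
Rule 3 cannot be satisfied by any choice of tags from the lexicon.
So there is no consistent tagging.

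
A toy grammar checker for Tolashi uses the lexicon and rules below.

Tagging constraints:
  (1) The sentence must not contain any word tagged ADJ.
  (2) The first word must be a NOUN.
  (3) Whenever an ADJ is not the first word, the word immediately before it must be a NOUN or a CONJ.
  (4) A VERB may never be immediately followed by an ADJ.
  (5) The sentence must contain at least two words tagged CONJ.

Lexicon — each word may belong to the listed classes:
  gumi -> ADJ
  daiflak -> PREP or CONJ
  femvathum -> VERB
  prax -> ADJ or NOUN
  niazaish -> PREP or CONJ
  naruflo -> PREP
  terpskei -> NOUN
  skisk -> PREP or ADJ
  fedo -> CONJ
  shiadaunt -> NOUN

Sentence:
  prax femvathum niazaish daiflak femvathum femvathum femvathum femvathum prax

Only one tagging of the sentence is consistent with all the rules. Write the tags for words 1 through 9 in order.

NOUN VERB CONJ CONJ VERB VERB VERB VERB NOUN

Candidates per position — 1:prax {ADJ,NOUN}; 2:femvathum {VERB}; 3:niazaish {PREP,CONJ}; 4:daiflak {PREP,CONJ}; 5:femvathum {VERB}; 6:femvathum {VERB}; 7:femvathum {VERB}; 8:femvathum {VERB}; 9:prax {ADJ,NOUN}.
Word 1 cannot be ADJ — rule 1 would then fail for every completion. It is NOUN.
Word 3 cannot be PREP — rule 5 would then fail for every completion. It is CONJ.
Word 4 cannot be PREP — rule 5 would then fail for every completion. It is CONJ.
Word 9 cannot be ADJ — rule 1 would then fail for every completion. It is NOUN.
The only consistent sequence is: NOUN VERB CONJ CONJ VERB VERB VERB VERB NOUN.
Checking: rule 1 satisfied; rule 2 satisfied; rule 3 satisfied; rule 4 satisfied; rule 5 satisfied.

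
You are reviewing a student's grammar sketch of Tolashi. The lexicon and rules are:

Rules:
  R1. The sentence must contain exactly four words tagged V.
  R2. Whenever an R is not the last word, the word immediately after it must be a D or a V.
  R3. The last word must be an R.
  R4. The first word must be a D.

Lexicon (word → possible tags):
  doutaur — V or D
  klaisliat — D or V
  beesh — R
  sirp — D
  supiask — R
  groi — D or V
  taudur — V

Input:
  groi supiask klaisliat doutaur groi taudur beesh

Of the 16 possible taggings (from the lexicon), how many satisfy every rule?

Candidates per position — 1:groi {D,V}; 2:supiask {R}; 3:klaisliat {D,V}; 4:doutaur {V,D}; 5:groi {D,V}; 6:taudur {V}; 7:beesh {R}.
There are 16 candidate sequences in total.
The sequences that satisfy every rule: D R V V V V R.
Count = 1.

1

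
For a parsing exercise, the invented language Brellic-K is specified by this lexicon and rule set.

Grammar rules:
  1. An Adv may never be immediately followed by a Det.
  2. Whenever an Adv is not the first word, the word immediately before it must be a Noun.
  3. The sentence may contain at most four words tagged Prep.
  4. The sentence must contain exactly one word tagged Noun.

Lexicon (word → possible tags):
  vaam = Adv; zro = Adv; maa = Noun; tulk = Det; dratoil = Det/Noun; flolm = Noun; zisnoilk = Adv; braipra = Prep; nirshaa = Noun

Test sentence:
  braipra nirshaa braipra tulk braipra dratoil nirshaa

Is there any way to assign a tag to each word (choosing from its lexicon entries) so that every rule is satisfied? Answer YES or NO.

NO

Candidates per position — 1:braipra {Prep}; 2:nirshaa {Noun}; 3:braipra {Prep}; 4:tulk {Det}; 5:braipra {Prep}; 6:dratoil {Det,Noun}; 7:nirshaa {Noun}.
Rule 4 cannot be satisfied by any choice of tags from the lexicon.
So there is no consistent tagging.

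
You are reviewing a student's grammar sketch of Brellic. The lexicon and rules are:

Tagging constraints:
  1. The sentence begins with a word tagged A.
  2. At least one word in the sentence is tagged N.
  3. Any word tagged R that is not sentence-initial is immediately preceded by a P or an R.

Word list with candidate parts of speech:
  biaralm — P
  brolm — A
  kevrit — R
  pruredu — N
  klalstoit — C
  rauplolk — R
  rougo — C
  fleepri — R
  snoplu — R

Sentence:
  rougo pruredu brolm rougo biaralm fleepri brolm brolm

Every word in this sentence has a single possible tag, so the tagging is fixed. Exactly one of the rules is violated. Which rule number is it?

Fixed tagging: C N A C P R A A.
Applying the rules: R1 fails, R2 ok, R3 ok.
Only rule 1 fails.

1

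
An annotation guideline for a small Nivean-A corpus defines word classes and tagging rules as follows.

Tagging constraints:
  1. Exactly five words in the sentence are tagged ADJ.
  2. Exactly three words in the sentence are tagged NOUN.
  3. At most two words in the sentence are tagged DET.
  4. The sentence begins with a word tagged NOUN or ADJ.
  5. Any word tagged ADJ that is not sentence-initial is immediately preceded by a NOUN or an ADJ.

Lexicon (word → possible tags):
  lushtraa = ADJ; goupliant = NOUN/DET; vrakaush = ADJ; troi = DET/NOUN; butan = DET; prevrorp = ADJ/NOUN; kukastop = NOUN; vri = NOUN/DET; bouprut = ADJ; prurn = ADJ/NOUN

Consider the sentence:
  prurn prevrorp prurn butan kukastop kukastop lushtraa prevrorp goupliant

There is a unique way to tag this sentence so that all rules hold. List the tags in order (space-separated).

ADJ ADJ ADJ DET NOUN NOUN ADJ ADJ NOUN

Candidates per position — 1:prurn {ADJ,NOUN}; 2:prevrorp {ADJ,NOUN}; 3:prurn {ADJ,NOUN}; 4:butan {DET}; 5:kukastop {NOUN}; 6:kukastop {NOUN}; 7:lushtraa {ADJ}; 8:prevrorp {ADJ,NOUN}; 9:goupliant {NOUN,DET}.
Position 1: tagging it NOUN would leave rule 1 unsatisfiable, so it must be ADJ.
Position 2: tagging it NOUN would leave rule 1 unsatisfiable, so it must be ADJ.
Position 3: tagging it NOUN would leave rule 1 unsatisfiable, so it must be ADJ.
Position 8: tagging it NOUN would leave rule 1 unsatisfiable, so it must be ADJ.
Position 9: tagging it DET would leave rule 2 unsatisfiable, so it must be NOUN.
The only consistent sequence is: ADJ ADJ ADJ DET NOUN NOUN ADJ ADJ NOUN.
Check: rule 1 holds; rule 2 holds; rule 3 holds; rule 4 holds; rule 5 holds.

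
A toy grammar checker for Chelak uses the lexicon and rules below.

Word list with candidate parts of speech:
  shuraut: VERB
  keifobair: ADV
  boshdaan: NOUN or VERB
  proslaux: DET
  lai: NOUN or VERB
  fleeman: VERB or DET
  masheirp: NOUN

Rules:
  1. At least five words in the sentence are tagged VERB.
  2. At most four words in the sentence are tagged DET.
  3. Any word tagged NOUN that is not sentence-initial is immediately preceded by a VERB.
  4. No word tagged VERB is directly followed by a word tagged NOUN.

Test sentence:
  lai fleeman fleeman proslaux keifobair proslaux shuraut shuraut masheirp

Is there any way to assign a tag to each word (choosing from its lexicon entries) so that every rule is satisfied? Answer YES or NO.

NO

Candidates per position — 1:lai {NOUN,VERB}; 2:fleeman {VERB,DET}; 3:fleeman {VERB,DET}; 4:proslaux {DET}; 5:keifobair {ADV}; 6:proslaux {DET}; 7:shuraut {VERB}; 8:shuraut {VERB}; 9:masheirp {NOUN}.
Rule 4 cannot be satisfied by any choice of tags from the lexicon.
So there is no consistent tagging.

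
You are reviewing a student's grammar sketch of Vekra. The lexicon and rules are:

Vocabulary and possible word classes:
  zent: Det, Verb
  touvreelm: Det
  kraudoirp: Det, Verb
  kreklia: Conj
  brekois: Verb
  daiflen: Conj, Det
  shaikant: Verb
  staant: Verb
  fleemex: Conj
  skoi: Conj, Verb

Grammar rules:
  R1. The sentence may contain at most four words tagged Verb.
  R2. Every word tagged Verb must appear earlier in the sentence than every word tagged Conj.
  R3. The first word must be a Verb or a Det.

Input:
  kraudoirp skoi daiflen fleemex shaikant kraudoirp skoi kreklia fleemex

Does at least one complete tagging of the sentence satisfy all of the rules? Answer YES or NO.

Candidates per position — 1:kraudoirp {Det,Verb}; 2:skoi {Conj,Verb}; 3:daiflen {Conj,Det}; 4:fleemex {Conj}; 5:shaikant {Verb}; 6:kraudoirp {Det,Verb}; 7:skoi {Conj,Verb}; 8:kreklia {Conj}; 9:fleemex {Conj}.
Rule 2 cannot be satisfied by any choice of tags from the lexicon.
So there is no consistent tagging.

NO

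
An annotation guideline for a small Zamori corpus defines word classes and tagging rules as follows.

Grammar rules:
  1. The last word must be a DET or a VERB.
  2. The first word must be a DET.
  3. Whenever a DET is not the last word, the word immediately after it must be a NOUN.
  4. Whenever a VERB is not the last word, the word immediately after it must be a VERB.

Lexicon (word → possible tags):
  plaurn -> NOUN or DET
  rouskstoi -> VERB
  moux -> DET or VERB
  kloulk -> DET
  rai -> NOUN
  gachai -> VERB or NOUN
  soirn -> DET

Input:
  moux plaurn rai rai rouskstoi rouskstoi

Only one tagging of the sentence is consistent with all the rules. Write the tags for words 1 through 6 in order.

DET NOUN NOUN NOUN VERB VERB

Candidates per position — 1:moux {DET,VERB}; 2:plaurn {NOUN,DET}; 3:rai {NOUN}; 4:rai {NOUN}; 5:rouskstoi {VERB}; 6:rouskstoi {VERB}.
Position 1: VERB is ruled out by rule 2; that leaves DET.
Position 2: DET is ruled out by rule 3; that leaves NOUN.
That leaves exactly one tagging: DET NOUN NOUN NOUN VERB VERB.
Check: rule 1 ✓; rule 2 ✓; rule 3 ✓; rule 4 ✓.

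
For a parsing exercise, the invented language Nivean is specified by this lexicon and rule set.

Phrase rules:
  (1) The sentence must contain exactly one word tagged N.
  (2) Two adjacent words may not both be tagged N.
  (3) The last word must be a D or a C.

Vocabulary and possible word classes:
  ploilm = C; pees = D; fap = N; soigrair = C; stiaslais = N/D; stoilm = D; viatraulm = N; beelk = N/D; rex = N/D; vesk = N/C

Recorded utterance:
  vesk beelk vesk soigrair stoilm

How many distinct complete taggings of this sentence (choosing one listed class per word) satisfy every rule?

Candidates per position — 1:vesk {N,C}; 2:beelk {N,D}; 3:vesk {N,C}; 4:soigrair {C}; 5:stoilm {D}.
There are 8 candidate sequences in total.
The sequences that satisfy every rule: N D C C D; C N C C D; C D N C D.
Count = 3.

3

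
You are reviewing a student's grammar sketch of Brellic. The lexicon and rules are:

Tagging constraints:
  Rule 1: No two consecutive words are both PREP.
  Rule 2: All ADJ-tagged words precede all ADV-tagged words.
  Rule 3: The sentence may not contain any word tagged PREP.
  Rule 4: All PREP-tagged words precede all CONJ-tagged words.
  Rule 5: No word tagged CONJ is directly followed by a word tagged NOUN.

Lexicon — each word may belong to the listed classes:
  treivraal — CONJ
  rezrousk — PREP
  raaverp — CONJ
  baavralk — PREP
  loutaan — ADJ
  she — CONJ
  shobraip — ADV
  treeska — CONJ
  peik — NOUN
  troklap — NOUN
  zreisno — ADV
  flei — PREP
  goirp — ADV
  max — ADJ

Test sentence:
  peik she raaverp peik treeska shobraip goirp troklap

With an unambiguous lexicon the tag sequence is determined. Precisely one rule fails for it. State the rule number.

Fixed tagging: NOUN CONJ CONJ NOUN CONJ ADV ADV NOUN.
Rule check: R1 holds, R2 holds, R3 holds, R4 holds, R5 violated.
Only rule 5 fails.

5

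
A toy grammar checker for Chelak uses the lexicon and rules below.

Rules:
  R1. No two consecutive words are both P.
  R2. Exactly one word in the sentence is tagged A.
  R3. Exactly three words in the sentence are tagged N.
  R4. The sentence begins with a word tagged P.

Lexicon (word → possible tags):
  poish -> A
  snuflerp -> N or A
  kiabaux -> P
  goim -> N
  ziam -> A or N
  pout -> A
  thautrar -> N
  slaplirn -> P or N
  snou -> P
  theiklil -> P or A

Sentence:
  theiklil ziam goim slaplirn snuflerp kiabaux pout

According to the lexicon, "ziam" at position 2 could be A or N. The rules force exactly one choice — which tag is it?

Candidates per position — 1:theiklil {P,A}; 2:ziam {A,N}; 3:goim {N}; 4:slaplirn {P,N}; 5:snuflerp {N,A}; 6:kiabaux {P}; 7:pout {A}.
Position 1: tagging it A would leave rule 2 unsatisfiable, so it must be P.
Position 2: tagging it A would leave rule 2 unsatisfiable, so it must be N.
Position 5: tagging it A would leave rule 2 unsatisfiable, so it must be N.
Position 4: tagging it N would leave rule 3 unsatisfiable, so it must be P.
The unique satisfying tagging is: P N N P N P A.
Rule-by-rule: rule 1 ✓; rule 2 ✓; rule 3 ✓; rule 4 ✓.

N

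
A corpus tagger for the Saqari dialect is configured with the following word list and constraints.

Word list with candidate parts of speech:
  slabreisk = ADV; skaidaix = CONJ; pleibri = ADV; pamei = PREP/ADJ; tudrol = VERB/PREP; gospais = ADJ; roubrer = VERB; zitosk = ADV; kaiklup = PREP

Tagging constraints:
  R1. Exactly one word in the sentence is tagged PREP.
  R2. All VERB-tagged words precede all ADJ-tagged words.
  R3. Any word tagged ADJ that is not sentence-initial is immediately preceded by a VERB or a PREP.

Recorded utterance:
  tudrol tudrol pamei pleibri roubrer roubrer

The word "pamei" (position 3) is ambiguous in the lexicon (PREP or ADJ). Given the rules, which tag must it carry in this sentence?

PREP

Candidates per position — 1:tudrol {VERB,PREP}; 2:tudrol {VERB,PREP}; 3:pamei {PREP,ADJ}; 4:pleibri {ADV}; 5:roubrer {VERB}; 6:roubrer {VERB}.
At position 3, choosing ADJ makes rule 2 impossible to satisfy; hence PREP.
At position 1, choosing PREP makes rule 1 impossible to satisfy; hence VERB.
At position 2, choosing PREP makes rule 1 impossible to satisfy; hence VERB.
That leaves exactly one tagging: VERB VERB PREP ADV VERB VERB.
Check: rule 1 ✓; rule 2 ✓; rule 3 ✓.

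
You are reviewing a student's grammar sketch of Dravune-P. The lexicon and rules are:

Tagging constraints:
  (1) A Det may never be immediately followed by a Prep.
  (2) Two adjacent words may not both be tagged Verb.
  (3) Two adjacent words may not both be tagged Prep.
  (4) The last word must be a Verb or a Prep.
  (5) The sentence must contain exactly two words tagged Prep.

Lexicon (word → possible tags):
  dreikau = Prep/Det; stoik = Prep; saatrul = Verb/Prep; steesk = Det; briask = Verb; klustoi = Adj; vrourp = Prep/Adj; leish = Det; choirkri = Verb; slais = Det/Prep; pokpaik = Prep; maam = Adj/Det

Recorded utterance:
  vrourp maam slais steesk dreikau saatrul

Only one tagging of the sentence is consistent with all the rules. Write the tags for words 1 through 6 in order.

Candidates per position — 1:vrourp {Prep,Adj}; 2:maam {Adj,Det}; 3:slais {Det,Prep}; 4:steesk {Det}; 5:dreikau {Prep,Det}; 6:saatrul {Verb,Prep}.
Word 5 cannot be Prep — rule 1 would then fail for every completion. It is Det.
Word 6 cannot be Prep — rule 1 would then fail for every completion. It is Verb.
Word 1 cannot be Adj — rule 5 would then fail for every completion. It is Prep.
Word 3 cannot be Det — rule 5 would then fail for every completion. It is Prep.
Word 2 cannot be Det — rule 1 would then fail for every completion. It is Adj.
So the tagging must be: Prep Adj Prep Det Det Verb.
Check: rule 1 ✓; rule 2 ✓; rule 3 ✓; rule 4 ✓; rule 5 ✓.

Prep Adj Prep Det Det Verb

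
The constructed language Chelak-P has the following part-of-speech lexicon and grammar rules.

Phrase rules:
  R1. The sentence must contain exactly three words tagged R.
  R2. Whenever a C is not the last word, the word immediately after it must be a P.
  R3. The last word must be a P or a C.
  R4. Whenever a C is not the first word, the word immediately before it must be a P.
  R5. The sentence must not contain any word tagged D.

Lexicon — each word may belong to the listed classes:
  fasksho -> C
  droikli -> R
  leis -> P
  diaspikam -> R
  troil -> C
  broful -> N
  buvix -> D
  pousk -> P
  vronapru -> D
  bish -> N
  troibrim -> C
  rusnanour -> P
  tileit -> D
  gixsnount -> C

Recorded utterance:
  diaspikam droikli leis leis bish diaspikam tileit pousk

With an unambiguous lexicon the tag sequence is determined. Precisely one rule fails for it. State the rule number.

5

Fixed tagging: R R P P N R D P.
Rule check: R1 pass, R2 pass, R3 pass, R4 pass, R5 fail.
Only rule 5 fails.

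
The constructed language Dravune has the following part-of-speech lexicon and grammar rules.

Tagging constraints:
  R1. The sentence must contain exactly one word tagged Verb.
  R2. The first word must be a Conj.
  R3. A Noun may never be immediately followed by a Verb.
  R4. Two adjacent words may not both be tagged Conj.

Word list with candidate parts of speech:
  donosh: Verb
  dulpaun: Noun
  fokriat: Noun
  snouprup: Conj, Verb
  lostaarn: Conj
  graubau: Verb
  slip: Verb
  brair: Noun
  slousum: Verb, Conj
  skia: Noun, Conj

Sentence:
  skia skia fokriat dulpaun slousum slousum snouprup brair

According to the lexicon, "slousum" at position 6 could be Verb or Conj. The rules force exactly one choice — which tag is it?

Candidates per position — 1:skia {Noun,Conj}; 2:skia {Noun,Conj}; 3:fokriat {Noun}; 4:dulpaun {Noun}; 5:slousum {Verb,Conj}; 6:slousum {Verb,Conj}; 7:snouprup {Conj,Verb}; 8:brair {Noun}.
Position 1: tagging it Noun would leave rule 2 unsatisfiable, so it must be Conj.
Position 2: tagging it Conj would leave rule 4 unsatisfiable, so it must be Noun.
Position 5: tagging it Verb would leave rule 3 unsatisfiable, so it must be Conj.
Position 6: tagging it Conj would leave rule 4 unsatisfiable, so it must be Verb.
Position 7: tagging it Verb would leave rule 1 unsatisfiable, so it must be Conj.
That leaves exactly one tagging: Conj Noun Noun Noun Conj Verb Conj Noun.
Check: rule 1 holds; rule 2 holds; rule 3 holds; rule 4 holds.

Verb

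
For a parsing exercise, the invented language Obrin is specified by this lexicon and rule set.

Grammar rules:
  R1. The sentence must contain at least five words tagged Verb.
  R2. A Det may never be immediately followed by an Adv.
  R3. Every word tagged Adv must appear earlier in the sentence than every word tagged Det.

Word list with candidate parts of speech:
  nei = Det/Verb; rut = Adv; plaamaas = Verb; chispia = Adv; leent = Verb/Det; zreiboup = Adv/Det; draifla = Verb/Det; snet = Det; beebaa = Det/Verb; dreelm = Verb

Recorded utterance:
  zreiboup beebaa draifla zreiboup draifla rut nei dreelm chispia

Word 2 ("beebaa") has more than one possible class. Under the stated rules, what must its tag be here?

Verb

Candidates per position — 1:zreiboup {Adv,Det}; 2:beebaa {Det,Verb}; 3:draifla {Verb,Det}; 4:zreiboup {Adv,Det}; 5:draifla {Verb,Det}; 6:rut {Adv}; 7:nei {Det,Verb}; 8:dreelm {Verb}; 9:chispia {Adv}.
If word 1 were Det, no tagging could satisfy rule 3; so word 1 is Adv.
If word 2 were Det, no tagging could satisfy rule 1; so word 2 is Verb.
If word 3 were Det, no tagging could satisfy rule 1; so word 3 is Verb.
If word 4 were Det, no tagging could satisfy rule 3; so word 4 is Adv.
If word 5 were Det, no tagging could satisfy rule 1; so word 5 is Verb.
If word 7 were Det, no tagging could satisfy rule 1; so word 7 is Verb.
So the tagging must be: Adv Verb Verb Adv Verb Adv Verb Verb Adv.
Rule-by-rule: rule 1 holds; rule 2 holds; rule 3 holds.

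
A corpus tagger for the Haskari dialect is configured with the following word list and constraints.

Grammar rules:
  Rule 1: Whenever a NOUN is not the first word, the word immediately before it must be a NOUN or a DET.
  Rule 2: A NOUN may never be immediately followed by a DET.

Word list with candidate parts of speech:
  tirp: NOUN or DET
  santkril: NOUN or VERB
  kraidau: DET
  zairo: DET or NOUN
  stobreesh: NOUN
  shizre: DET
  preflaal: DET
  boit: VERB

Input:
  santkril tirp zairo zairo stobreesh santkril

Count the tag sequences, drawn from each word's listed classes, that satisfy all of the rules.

Candidates per position — 1:santkril {NOUN,VERB}; 2:tirp {NOUN,DET}; 3:zairo {DET,NOUN}; 4:zairo {DET,NOUN}; 5:stobreesh {NOUN}; 6:santkril {NOUN,VERB}.
There are 32 candidate sequences in total.
Checking each against the rules leaves 8 sequences.
Count = 8.

8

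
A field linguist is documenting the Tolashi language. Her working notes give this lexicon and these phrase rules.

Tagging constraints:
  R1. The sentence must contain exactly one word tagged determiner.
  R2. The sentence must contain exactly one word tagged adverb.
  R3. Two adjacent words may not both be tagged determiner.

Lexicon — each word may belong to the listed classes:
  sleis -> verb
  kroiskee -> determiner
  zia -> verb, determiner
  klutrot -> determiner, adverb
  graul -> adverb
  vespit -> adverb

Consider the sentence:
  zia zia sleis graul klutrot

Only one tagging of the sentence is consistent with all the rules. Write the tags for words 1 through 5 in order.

verb verb verb adverb determiner

Candidates per position — 1:zia {verb,determiner}; 2:zia {verb,determiner}; 3:sleis {verb}; 4:graul {adverb}; 5:klutrot {determiner,adverb}.
Position 5: tagging it adverb would leave rule 2 unsatisfiable, so it must be determiner.
Position 1: tagging it determiner would leave rule 1 unsatisfiable, so it must be verb.
Position 2: tagging it determiner would leave rule 1 unsatisfiable, so it must be verb.
That leaves exactly one tagging: verb verb verb adverb determiner.
Verifying each rule — rule 1 ✓; rule 2 ✓; rule 3 ✓.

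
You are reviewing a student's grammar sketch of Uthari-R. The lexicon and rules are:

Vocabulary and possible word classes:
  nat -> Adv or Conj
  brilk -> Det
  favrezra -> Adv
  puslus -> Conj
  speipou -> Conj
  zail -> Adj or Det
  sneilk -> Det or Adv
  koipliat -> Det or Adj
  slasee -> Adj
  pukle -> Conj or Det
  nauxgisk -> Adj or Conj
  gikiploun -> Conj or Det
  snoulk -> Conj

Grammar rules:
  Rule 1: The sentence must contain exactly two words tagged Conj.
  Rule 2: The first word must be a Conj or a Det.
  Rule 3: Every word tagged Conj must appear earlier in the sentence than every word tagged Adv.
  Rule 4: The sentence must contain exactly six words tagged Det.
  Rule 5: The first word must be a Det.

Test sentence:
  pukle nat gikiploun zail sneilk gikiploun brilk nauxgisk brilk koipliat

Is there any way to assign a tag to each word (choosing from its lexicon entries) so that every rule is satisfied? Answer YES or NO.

Candidates per position — 1:pukle {Conj,Det}; 2:nat {Adv,Conj}; 3:gikiploun {Conj,Det}; 4:zail {Adj,Det}; 5:sneilk {Det,Adv}; 6:gikiploun {Conj,Det}; 7:brilk {Det}; 8:nauxgisk {Adj,Conj}; 9:brilk {Det}; 10:koipliat {Det,Adj}.
One satisfying assignment: Det Conj Conj Adj Det Det Det Adj Det Det.
Checking: rule 1 holds; rule 2 holds; rule 3 holds; rule 4 holds; rule 5 holds.

YES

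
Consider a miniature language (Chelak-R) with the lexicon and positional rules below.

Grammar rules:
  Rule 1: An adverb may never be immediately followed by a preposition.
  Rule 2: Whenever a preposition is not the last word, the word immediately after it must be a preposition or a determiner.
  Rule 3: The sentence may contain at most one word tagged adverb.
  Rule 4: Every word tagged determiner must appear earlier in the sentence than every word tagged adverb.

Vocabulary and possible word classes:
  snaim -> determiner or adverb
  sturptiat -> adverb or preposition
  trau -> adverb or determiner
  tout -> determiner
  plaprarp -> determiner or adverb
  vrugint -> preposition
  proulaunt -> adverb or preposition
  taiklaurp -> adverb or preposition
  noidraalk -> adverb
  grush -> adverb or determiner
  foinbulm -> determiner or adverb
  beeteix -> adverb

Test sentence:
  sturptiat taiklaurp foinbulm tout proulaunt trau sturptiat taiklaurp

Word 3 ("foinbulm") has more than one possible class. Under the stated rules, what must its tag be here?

determiner

Candidates per position — 1:sturptiat {adverb,preposition}; 2:taiklaurp {adverb,preposition}; 3:foinbulm {determiner,adverb}; 4:tout {determiner}; 5:proulaunt {adverb,preposition}; 6:trau {adverb,determiner}; 7:sturptiat {adverb,preposition}; 8:taiklaurp {adverb,preposition}.
Word 1 cannot be adverb — rule 4 would then fail for every completion. It is preposition.
Word 2 cannot be adverb — rule 2 would then fail for every completion. It is preposition.
Word 3 cannot be adverb — rule 2 would then fail for every completion. It is determiner.
The remaining ambiguous positions (5, 6, 7, 8) are resolved jointly — only one combination satisfies every rule.
So the tagging must be: preposition preposition determiner determiner preposition determiner preposition preposition.
Check: rule 1 holds; rule 2 holds; rule 3 holds; rule 4 holds.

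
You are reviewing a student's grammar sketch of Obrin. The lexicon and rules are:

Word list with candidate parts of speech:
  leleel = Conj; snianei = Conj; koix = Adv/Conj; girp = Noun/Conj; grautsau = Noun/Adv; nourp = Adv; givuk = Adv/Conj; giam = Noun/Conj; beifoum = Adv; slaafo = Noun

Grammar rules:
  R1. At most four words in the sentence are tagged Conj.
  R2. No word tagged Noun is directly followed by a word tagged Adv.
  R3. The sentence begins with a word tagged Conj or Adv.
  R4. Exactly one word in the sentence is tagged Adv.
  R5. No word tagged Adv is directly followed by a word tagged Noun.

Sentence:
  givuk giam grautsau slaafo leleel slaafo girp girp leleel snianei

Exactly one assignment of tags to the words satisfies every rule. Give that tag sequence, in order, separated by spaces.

Candidates per position — 1:givuk {Adv,Conj}; 2:giam {Noun,Conj}; 3:grautsau {Noun,Adv}; 4:slaafo {Noun}; 5:leleel {Conj}; 6:slaafo {Noun}; 7:girp {Noun,Conj}; 8:girp {Noun,Conj}; 9:leleel {Conj}; 10:snianei {Conj}.
At position 3, choosing Adv makes rule 5 impossible to satisfy; hence Noun.
At position 1, choosing Conj makes rule 4 impossible to satisfy; hence Adv.
At position 2, choosing Noun makes rule 5 impossible to satisfy; hence Conj.
At position 7, choosing Conj makes rule 1 impossible to satisfy; hence Noun.
At position 8, choosing Conj makes rule 1 impossible to satisfy; hence Noun.
The only consistent sequence is: Adv Conj Noun Noun Conj Noun Noun Noun Conj Conj.
Check: rule 1 holds; rule 2 holds; rule 3 holds; rule 4 holds; rule 5 holds.

Adv Conj Noun Noun Conj Noun Noun Noun Conj Conj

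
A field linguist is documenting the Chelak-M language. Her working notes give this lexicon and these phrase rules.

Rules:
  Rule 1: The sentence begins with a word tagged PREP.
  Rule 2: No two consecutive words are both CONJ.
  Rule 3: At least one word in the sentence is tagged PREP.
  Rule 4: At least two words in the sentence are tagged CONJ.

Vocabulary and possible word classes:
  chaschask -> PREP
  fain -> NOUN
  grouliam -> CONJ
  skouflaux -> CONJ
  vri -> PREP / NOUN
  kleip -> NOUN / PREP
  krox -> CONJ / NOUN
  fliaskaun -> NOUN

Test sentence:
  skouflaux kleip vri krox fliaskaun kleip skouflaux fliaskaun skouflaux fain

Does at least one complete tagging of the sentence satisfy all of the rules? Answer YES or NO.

NO

Candidates per position — 1:skouflaux {CONJ}; 2:kleip {NOUN,PREP}; 3:vri {PREP,NOUN}; 4:krox {CONJ,NOUN}; 5:fliaskaun {NOUN}; 6:kleip {NOUN,PREP}; 7:skouflaux {CONJ}; 8:fliaskaun {NOUN}; 9:skouflaux {CONJ}; 10:fain {NOUN}.
Rule 1 cannot be satisfied by any choice of tags from the lexicon.
So there is no consistent tagging.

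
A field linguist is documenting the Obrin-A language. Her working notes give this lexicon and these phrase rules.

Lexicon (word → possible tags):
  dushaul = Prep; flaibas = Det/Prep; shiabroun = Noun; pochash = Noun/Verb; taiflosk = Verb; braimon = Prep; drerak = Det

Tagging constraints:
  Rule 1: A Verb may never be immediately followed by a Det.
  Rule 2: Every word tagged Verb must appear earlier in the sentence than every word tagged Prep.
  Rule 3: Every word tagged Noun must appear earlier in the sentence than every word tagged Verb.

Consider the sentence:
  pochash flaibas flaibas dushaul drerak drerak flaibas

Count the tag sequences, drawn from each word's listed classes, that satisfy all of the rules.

12

Candidates per position — 1:pochash {Noun,Verb}; 2:flaibas {Det,Prep}; 3:flaibas {Det,Prep}; 4:dushaul {Prep}; 5:drerak {Det}; 6:drerak {Det}; 7:flaibas {Det,Prep}.
There are 16 candidate sequences in total.
Checking each against the rules leaves 12 sequences.
Count = 12.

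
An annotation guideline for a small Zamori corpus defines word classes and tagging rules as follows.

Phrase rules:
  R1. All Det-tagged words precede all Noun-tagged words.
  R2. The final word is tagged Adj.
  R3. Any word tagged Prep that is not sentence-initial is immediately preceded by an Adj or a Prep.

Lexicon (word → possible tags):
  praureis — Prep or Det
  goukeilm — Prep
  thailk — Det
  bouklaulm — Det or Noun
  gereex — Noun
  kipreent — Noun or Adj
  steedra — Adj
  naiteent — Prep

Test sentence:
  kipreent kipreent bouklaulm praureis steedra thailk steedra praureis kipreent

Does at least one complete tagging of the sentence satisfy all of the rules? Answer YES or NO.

YES

Candidates per position — 1:kipreent {Noun,Adj}; 2:kipreent {Noun,Adj}; 3:bouklaulm {Det,Noun}; 4:praureis {Prep,Det}; 5:steedra {Adj}; 6:thailk {Det}; 7:steedra {Adj}; 8:praureis {Prep,Det}; 9:kipreent {Noun,Adj}.
One satisfying assignment: Adj Adj Det Det Adj Det Adj Det Adj.
Verifying each rule — rule 1 holds; rule 2 holds; rule 3 holds.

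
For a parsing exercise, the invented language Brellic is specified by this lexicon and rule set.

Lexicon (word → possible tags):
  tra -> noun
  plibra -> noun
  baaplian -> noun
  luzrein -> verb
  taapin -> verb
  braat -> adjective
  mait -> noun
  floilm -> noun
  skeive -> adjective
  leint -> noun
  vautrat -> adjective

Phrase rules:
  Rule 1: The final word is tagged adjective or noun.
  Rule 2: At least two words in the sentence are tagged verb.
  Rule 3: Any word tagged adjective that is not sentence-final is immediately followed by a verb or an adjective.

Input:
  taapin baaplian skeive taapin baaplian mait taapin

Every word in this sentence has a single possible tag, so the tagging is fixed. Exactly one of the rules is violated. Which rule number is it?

Fixed tagging: verb noun adjective verb noun noun verb.
Rule check: R1 ✗, R2 ✓, R3 ✓.
Only rule 1 fails.

1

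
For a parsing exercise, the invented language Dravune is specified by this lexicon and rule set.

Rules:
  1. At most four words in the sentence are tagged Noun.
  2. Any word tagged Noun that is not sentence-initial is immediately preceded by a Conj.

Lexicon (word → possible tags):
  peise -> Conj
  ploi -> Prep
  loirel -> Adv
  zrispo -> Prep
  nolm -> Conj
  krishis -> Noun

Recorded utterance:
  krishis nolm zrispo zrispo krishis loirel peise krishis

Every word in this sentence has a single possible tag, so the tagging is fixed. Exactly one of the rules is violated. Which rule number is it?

2

Fixed tagging: Noun Conj Prep Prep Noun Adv Conj Noun.
Checking each rule: R1 ✓, R2 ✗.
Only rule 2 fails.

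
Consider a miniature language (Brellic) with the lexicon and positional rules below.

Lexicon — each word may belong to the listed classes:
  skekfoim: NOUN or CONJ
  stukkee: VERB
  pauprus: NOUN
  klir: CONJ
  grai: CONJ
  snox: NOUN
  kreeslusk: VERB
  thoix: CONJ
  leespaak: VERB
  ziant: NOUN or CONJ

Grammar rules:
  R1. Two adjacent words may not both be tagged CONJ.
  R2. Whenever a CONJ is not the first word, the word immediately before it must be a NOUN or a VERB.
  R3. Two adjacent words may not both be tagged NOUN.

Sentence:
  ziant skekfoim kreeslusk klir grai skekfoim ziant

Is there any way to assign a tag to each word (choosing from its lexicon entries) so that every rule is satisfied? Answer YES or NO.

NO

Candidates per position — 1:ziant {NOUN,CONJ}; 2:skekfoim {NOUN,CONJ}; 3:kreeslusk {VERB}; 4:klir {CONJ}; 5:grai {CONJ}; 6:skekfoim {NOUN,CONJ}; 7:ziant {NOUN,CONJ}.
Rule 1 cannot be satisfied by any choice of tags from the lexicon.
So there is no consistent tagging.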